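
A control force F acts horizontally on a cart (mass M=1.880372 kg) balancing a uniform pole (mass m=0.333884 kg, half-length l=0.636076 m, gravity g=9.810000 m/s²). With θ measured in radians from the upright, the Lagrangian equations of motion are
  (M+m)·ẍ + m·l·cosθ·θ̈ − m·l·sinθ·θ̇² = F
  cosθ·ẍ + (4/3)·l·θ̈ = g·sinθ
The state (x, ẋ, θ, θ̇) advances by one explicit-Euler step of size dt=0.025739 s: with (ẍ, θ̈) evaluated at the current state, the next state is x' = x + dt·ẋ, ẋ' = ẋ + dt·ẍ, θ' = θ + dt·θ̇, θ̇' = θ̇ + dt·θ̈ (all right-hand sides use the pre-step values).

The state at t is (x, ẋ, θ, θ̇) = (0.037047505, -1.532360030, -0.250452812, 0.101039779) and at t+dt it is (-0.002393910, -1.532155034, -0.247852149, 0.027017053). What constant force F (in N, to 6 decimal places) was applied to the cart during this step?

ẍ = (ẋ'−ẋ)/dt = (-1.532155034−-1.532360030)/0.025739 = 0.007964
θ̈ = (θ̇'−θ̇)/dt = (0.027017053−0.101039779)/0.025739 = -2.875897
sinθ=-0.247843, cosθ=0.968800
F = (M+m)·ẍ + m·l·cosθ·θ̈ − m·l·sinθ·θ̇² = 0.017635 + -0.591715 − -0.000537 = -0.573542

F = -0.573542 N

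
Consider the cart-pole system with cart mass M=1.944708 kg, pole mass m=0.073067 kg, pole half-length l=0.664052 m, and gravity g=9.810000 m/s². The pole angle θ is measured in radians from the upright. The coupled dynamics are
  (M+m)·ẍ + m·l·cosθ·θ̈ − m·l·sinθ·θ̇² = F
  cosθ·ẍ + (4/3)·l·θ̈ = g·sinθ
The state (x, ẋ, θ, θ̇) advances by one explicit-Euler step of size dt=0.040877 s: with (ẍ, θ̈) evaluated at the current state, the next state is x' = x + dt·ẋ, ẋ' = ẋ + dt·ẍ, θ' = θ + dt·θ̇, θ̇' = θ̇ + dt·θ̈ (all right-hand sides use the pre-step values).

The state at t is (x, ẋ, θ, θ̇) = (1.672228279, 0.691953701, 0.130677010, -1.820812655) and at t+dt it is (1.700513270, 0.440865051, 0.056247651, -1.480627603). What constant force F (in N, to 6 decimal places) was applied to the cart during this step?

ẍ = (ẋ'−ẋ)/dt = (0.440865051−0.691953701)/0.040877 = -6.142541
θ̈ = (θ̇'−θ̇)/dt = (-1.480627603−-1.820812655)/0.040877 = 8.322163
sinθ=0.130305, cosθ=0.991474
F = (M+m)·ẍ + m·l·cosθ·θ̈ − m·l·sinθ·θ̇² = -12.394266 + 0.400351 − 0.020961 = -12.014876

F = -12.014876 N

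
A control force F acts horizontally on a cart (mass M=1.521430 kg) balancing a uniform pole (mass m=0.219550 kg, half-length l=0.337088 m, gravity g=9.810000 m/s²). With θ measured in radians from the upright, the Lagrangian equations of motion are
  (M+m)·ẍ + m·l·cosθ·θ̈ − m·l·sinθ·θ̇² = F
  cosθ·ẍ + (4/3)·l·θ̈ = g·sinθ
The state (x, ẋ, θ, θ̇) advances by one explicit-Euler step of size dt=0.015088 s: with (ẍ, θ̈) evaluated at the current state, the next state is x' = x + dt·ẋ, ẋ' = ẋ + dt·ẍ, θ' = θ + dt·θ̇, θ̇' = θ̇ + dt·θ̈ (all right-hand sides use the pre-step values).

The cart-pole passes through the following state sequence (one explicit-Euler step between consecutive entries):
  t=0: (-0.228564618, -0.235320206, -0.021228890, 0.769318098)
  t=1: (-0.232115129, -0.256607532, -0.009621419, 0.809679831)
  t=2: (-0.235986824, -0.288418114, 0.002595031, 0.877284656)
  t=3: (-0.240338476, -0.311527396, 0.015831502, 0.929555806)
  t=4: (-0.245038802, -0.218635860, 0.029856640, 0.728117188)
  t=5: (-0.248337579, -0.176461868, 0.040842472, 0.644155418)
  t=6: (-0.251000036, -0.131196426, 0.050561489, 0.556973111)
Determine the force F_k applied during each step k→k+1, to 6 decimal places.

step 0→1:
  ẍ = (ẋ'−ẋ)/dt = (-0.256607532−-0.235320206)/0.015088 = -1.410878
  θ̈ = (θ̇'−θ̇)/dt = (0.809679831−0.769318098)/0.015088 = 2.675088
  sinθ=-0.021227, cosθ=0.999775
  F = (M+m)·ẍ + m·l·cosθ·θ̈ − m·l·sinθ·θ̇² = -2.456310 + 0.197932 − -0.000930 = -2.257448
step 1→2:
  ẍ = (ẋ'−ẋ)/dt = (-0.288418114−-0.256607532)/0.015088 = -2.108337
  θ̈ = (θ̇'−θ̇)/dt = (0.877284656−0.809679831)/0.015088 = 4.480702
  sinθ=-0.009621, cosθ=0.999954
  F = (M+m)·ẍ + m·l·cosθ·θ̈ − m·l·sinθ·θ̇² = -3.670572 + 0.331591 − -0.000467 = -3.338514
step 2→3:
  ẍ = (ẋ'−ẋ)/dt = (-0.311527396−-0.288418114)/0.015088 = -1.531633
  θ̈ = (θ̇'−θ̇)/dt = (0.929555806−0.877284656)/0.015088 = 3.464419
  sinθ=0.002595, cosθ=0.999997
  F = (M+m)·ẍ + m·l·cosθ·θ̈ − m·l·sinθ·θ̇² = -2.666543 + 0.256393 − 0.000148 = -2.410298
step 3→4:
  ẍ = (ẋ'−ẋ)/dt = (-0.218635860−-0.311527396)/0.015088 = 6.156650
  θ̈ = (θ̇'−θ̇)/dt = (0.728117188−0.929555806)/0.015088 = -13.350916
  sinθ=0.015831, cosθ=0.999875
  F = (M+m)·ẍ + m·l·cosθ·θ̈ − m·l·sinθ·θ̇² = 10.718605 + -0.987946 − 0.001012 = 9.729646
step 4→5:
  ẍ = (ẋ'−ẋ)/dt = (-0.176461868−-0.218635860)/0.015088 = 2.795201
  θ̈ = (θ̇'−θ̇)/dt = (0.644155418−0.728117188)/0.015088 = -5.564804
  sinθ=0.029852, cosθ=0.999554
  F = (M+m)·ẍ + m·l·cosθ·θ̈ − m·l·sinθ·θ̇² = 4.866389 + -0.411655 − 0.001171 = 4.453563
step 5→6:
  ẍ = (ẋ'−ẋ)/dt = (-0.131196426−-0.176461868)/0.015088 = 3.000096
  θ̈ = (θ̇'−θ̇)/dt = (0.556973111−0.644155418)/0.015088 = -5.778255
  sinθ=0.040831, cosθ=0.999166
  F = (M+m)·ẍ + m·l·cosθ·θ̈ − m·l·sinθ·θ̇² = 5.223106 + -0.427279 − 0.001254 = 4.794574

F_0 = -2.257448 N
F_1 = -3.338514 N
F_2 = -2.410298 N
F_3 = 9.729646 N
F_4 = 4.453563 N
F_5 = 4.794574 N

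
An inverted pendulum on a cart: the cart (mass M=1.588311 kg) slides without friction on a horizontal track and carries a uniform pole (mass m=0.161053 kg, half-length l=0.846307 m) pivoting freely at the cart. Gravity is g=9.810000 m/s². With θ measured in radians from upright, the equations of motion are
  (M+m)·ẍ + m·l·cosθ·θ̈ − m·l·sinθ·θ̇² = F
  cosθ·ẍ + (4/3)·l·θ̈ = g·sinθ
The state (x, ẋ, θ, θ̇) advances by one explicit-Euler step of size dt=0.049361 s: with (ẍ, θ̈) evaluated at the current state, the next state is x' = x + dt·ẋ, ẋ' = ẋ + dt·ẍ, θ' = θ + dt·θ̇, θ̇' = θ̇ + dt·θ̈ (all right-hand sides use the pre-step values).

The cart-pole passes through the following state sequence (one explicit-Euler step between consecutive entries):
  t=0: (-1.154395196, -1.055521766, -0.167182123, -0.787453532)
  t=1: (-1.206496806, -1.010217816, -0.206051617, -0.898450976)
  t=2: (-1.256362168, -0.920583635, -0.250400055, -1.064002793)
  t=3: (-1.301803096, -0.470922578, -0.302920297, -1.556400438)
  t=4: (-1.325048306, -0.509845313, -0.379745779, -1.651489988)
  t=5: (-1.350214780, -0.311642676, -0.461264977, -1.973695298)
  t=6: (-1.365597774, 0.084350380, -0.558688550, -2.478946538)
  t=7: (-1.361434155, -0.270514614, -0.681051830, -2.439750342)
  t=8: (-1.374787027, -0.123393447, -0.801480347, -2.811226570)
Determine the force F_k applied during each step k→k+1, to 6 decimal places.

F_0 = 1.317422 N
F_1 = 2.751697 N
F_2 = 14.657064 N
F_3 = -1.531552 N
F_4 = 6.335823 N
F_5 = 13.021052 N
F_6 = -12.040728 N
F_7 = 4.927894 N

step 0→1:
  ẍ = (ẋ'−ẋ)/dt = (-1.010217816−-1.055521766)/0.049361 = 0.917809
  θ̈ = (θ̇'−θ̇)/dt = (-0.898450976−-0.787453532)/0.049361 = -2.248687
  sinθ=-0.166404, cosθ=0.986058
  F = (M+m)·ẍ + m·l·cosθ·θ̈ − m·l·sinθ·θ̇² = 1.605581 + -0.302223 − -0.014064 = 1.317422
step 1→2:
  ẍ = (ẋ'−ẋ)/dt = (-0.920583635−-1.010217816)/0.049361 = 1.815891
  θ̈ = (θ̇'−θ̇)/dt = (-1.064002793−-0.898450976)/0.049361 = -3.353899
  sinθ=-0.204597, cosθ=0.978846
  F = (M+m)·ẍ + m·l·cosθ·θ̈ − m·l·sinθ·θ̇² = 3.176654 + -0.447467 − -0.022510 = 2.751697
step 2→3:
  ẍ = (ẋ'−ẋ)/dt = (-0.470922578−-0.920583635)/0.049361 = 9.109642
  θ̈ = (θ̇'−θ̇)/dt = (-1.556400438−-1.064002793)/0.049361 = -9.975439
  sinθ=-0.247792, cosθ=0.968813
  F = (M+m)·ẍ + m·l·cosθ·θ̈ − m·l·sinθ·θ̇² = 15.936080 + -1.317252 − -0.038236 = 14.657064
step 3→4:
  ẍ = (ẋ'−ẋ)/dt = (-0.509845313−-0.470922578)/0.049361 = -0.788532
  θ̈ = (θ̇'−θ̇)/dt = (-1.651489988−-1.556400438)/0.049361 = -1.926411
  sinθ=-0.298309, cosθ=0.954469
  F = (M+m)·ẍ + m·l·cosθ·θ̈ − m·l·sinθ·θ̇² = -1.379430 + -0.250615 − -0.098493 = -1.531552
step 4→5:
  ẍ = (ẋ'−ẋ)/dt = (-0.311642676−-0.509845313)/0.049361 = 4.015369
  θ̈ = (θ̇'−θ̇)/dt = (-1.973695298−-1.651489988)/0.049361 = -6.527528
  sinθ=-0.370684, cosθ=0.928759
  F = (M+m)·ẍ + m·l·cosθ·θ̈ − m·l·sinθ·θ̇² = 7.024342 + -0.826320 − -0.137801 = 6.335823
step 5→6:
  ẍ = (ẋ'−ẋ)/dt = (0.084350380−-0.311642676)/0.049361 = 8.022387
  θ̈ = (θ̇'−θ̇)/dt = (-2.478946538−-1.973695298)/0.049361 = -10.235839
  sinθ=-0.445081, cosθ=0.895490
  F = (M+m)·ẍ + m·l·cosθ·θ̈ − m·l·sinθ·θ̇² = 14.034075 + -1.249341 − -0.236318 = 13.021052
step 6→7:
  ẍ = (ẋ'−ẋ)/dt = (-0.270514614−0.084350380)/0.049361 = -7.189178
  θ̈ = (θ̇'−θ̇)/dt = (-2.439750342−-2.478946538)/0.049361 = 0.794072
  sinθ=-0.530075, cosθ=0.847951
  F = (M+m)·ẍ + m·l·cosθ·θ̈ − m·l·sinθ·θ̇² = -12.576488 + 0.091776 − -0.443985 = -12.040728
step 7→8:
  ẍ = (ẋ'−ẋ)/dt = (-0.123393447−-0.270514614)/0.049361 = 2.980514
  θ̈ = (θ̇'−θ̇)/dt = (-2.811226570−-2.439750342)/0.049361 = -7.525703
  sinθ=-0.629611, cosθ=0.776911
  F = (M+m)·ẍ + m·l·cosθ·θ̈ − m·l·sinθ·θ̇² = 5.214004 + -0.796921 − -0.510810 = 4.927894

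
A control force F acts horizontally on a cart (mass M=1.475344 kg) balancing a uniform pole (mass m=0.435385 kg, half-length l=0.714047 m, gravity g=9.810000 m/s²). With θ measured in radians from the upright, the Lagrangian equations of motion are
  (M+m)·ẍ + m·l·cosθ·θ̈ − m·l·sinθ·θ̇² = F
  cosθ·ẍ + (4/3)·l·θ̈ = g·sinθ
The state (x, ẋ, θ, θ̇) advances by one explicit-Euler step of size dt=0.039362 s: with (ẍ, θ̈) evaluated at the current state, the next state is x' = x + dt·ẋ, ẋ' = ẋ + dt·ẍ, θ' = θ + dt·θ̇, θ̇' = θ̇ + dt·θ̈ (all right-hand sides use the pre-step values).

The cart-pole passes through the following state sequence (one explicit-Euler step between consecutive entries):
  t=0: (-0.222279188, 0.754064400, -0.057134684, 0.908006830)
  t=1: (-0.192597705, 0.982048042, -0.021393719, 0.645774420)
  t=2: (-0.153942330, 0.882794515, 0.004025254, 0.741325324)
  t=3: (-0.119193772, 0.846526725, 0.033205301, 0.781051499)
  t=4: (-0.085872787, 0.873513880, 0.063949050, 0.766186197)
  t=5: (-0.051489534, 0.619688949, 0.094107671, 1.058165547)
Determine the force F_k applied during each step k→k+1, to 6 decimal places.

step 0→1:
  ẍ = (ẋ'−ẋ)/dt = (0.982048042−0.754064400)/0.039362 = 5.791973
  θ̈ = (θ̇'−θ̇)/dt = (0.645774420−0.908006830)/0.039362 = -6.662070
  sinθ=-0.057104, cosθ=0.998368
  F = (M+m)·ẍ + m·l·cosθ·θ̈ − m·l·sinθ·θ̇² = 11.066891 + -2.067761 − -0.014637 = 9.013767
step 1→2:
  ẍ = (ẋ'−ẋ)/dt = (0.882794515−0.982048042)/0.039362 = -2.521557
  θ̈ = (θ̇'−θ̇)/dt = (0.741325324−0.645774420)/0.039362 = 2.427491
  sinθ=-0.021392, cosθ=0.999771
  F = (M+m)·ẍ + m·l·cosθ·θ̈ − m·l·sinθ·θ̇² = -4.818012 + 0.754499 − -0.002773 = -4.060740
step 2→3:
  ẍ = (ẋ'−ẋ)/dt = (0.846526725−0.882794515)/0.039362 = -0.921391
  θ̈ = (θ̇'−θ̇)/dt = (0.781051499−0.741325324)/0.039362 = 1.009252
  sinθ=0.004025, cosθ=0.999992
  F = (M+m)·ẍ + m·l·cosθ·θ̈ − m·l·sinθ·θ̇² = -1.760528 + 0.313759 − 0.000688 = -1.447457
step 3→4:
  ẍ = (ẋ'−ẋ)/dt = (0.873513880−0.846526725)/0.039362 = 0.685614
  θ̈ = (θ̇'−θ̇)/dt = (0.766186197−0.781051499)/0.039362 = -0.377656
  sinθ=0.033199, cosθ=0.999449
  F = (M+m)·ẍ + m·l·cosθ·θ̈ − m·l·sinθ·θ̇² = 1.310023 + -0.117343 − 0.006296 = 1.186384
step 4→5:
  ẍ = (ẋ'−ẋ)/dt = (0.619688949−0.873513880)/0.039362 = -6.448476
  θ̈ = (θ̇'−θ̇)/dt = (1.058165547−0.766186197)/0.039362 = 7.417798
  sinθ=0.063905, cosθ=0.997956
  F = (M+m)·ẍ + m·l·cosθ·θ̈ − m·l·sinθ·θ̇² = -12.321291 + 2.301371 − 0.011663 = -10.031583

F_0 = 9.013767 N
F_1 = -4.060740 N
F_2 = -1.447457 N
F_3 = 1.186384 N
F_4 = -10.031583 N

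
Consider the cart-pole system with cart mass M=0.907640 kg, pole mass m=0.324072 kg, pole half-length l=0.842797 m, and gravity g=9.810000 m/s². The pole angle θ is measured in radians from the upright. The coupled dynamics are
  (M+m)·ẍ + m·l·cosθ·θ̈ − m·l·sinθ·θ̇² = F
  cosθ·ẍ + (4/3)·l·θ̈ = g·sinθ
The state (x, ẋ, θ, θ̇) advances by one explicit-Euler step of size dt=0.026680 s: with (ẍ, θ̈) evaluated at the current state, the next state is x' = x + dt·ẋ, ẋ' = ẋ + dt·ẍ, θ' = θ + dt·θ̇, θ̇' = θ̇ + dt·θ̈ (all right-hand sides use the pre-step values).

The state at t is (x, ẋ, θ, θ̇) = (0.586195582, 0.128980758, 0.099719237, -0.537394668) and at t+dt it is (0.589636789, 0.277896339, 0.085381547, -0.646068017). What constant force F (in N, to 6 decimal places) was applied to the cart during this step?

ẍ = (ẋ'−ẋ)/dt = (0.277896339−0.128980758)/0.026680 = 5.581544
θ̈ = (θ̇'−θ̇)/dt = (-0.646068017−-0.537394668)/0.026680 = -4.073214
sinθ=0.099554, cosθ=0.995032
F = (M+m)·ẍ + m·l·cosθ·θ̈ − m·l·sinθ·θ̇² = 6.874854 + -1.106978 − 0.007853 = 5.760024

F = 5.760024 N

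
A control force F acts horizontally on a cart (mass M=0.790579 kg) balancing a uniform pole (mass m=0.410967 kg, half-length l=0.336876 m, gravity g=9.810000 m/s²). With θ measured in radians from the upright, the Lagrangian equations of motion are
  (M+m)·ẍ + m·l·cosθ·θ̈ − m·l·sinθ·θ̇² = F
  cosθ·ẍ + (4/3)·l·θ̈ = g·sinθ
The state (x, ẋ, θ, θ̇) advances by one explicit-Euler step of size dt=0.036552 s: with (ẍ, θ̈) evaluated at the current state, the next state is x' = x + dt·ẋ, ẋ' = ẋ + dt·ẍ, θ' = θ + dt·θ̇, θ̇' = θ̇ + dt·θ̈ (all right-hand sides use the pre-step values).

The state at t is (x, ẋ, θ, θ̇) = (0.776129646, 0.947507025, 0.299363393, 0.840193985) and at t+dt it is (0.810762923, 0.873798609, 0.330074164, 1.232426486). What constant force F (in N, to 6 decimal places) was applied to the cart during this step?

F = -1.032231 N

ẍ = (ẋ'−ẋ)/dt = (0.873798609−0.947507025)/0.036552 = -2.016536
θ̈ = (θ̇'−θ̇)/dt = (1.232426486−0.840193985)/0.036552 = 10.730808
sinθ=0.294912, cosθ=0.955524
F = (M+m)·ẍ + m·l·cosθ·θ̈ − m·l·sinθ·θ̇² = -2.422961 + 1.419552 − 0.028822 = -1.032231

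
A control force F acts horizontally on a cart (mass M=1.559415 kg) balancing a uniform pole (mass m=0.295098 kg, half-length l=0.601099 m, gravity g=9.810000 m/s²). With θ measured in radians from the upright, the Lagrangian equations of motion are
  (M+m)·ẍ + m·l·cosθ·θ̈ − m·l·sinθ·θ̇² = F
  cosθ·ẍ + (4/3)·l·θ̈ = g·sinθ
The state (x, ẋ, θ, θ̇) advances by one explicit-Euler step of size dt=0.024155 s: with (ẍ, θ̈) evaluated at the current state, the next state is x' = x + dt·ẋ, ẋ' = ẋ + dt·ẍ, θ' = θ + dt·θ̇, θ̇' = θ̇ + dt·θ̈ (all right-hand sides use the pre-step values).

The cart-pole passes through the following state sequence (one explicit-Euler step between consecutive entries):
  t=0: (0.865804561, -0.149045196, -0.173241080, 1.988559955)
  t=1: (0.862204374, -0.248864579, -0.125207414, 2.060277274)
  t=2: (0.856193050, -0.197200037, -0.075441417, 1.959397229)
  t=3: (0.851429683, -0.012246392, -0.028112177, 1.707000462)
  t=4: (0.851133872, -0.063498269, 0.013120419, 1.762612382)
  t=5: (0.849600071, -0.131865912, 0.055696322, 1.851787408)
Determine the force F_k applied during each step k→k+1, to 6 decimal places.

F_0 = -7.024000 N
F_1 = 3.325584 N
F_2 = 12.403030 N
F_3 = -3.512135 N
F_4 = -4.601389 N

step 0→1:
  ẍ = (ẋ'−ẋ)/dt = (-0.248864579−-0.149045196)/0.024155 = -4.132452
  θ̈ = (θ̇'−θ̇)/dt = (2.060277274−1.988559955)/0.024155 = 2.969047
  sinθ=-0.172376, cosθ=0.985031
  F = (M+m)·ẍ + m·l·cosθ·θ̈ − m·l·sinθ·θ̇² = -7.663686 + 0.518775 − -0.120911 = -7.024000
step 1→2:
  ẍ = (ẋ'−ẋ)/dt = (-0.197200037−-0.248864579)/0.024155 = 2.138876
  θ̈ = (θ̇'−θ̇)/dt = (1.959397229−2.060277274)/0.024155 = -4.176363
  sinθ=-0.124881, cosθ=0.992172
  F = (M+m)·ẍ + m·l·cosθ·θ̈ − m·l·sinθ·θ̇² = 3.966573 + -0.735017 − -0.094028 = 3.325584
step 2→3:
  ẍ = (ẋ'−ẋ)/dt = (-0.012246392−-0.197200037)/0.024155 = 7.656951
  θ̈ = (θ̇'−θ̇)/dt = (1.707000462−1.959397229)/0.024155 = -10.449049
  sinθ=-0.075370, cosθ=0.997156
  F = (M+m)·ẍ + m·l·cosθ·θ̈ − m·l·sinθ·θ̇² = 14.199915 + -1.848213 − -0.051328 = 12.403030
step 3→4:
  ẍ = (ẋ'−ẋ)/dt = (-0.063498269−-0.012246392)/0.024155 = -2.121792
  θ̈ = (θ̇'−θ̇)/dt = (1.762612382−1.707000462)/0.024155 = 2.302294
  sinθ=-0.028108, cosθ=0.999605
  F = (M+m)·ẍ + m·l·cosθ·θ̈ − m·l·sinθ·θ̇² = -3.934890 + 0.408227 − -0.014528 = -3.512135
step 4→5:
  ẍ = (ẋ'−ẋ)/dt = (-0.131865912−-0.063498269)/0.024155 = -2.830372
  θ̈ = (θ̇'−θ̇)/dt = (1.851787408−1.762612382)/0.024155 = 3.691783
  sinθ=0.013120, cosθ=0.999914
  F = (M+m)·ẍ + m·l·cosθ·θ̈ − m·l·sinθ·θ̇² = -5.248962 + 0.654804 − 0.007230 = -4.601389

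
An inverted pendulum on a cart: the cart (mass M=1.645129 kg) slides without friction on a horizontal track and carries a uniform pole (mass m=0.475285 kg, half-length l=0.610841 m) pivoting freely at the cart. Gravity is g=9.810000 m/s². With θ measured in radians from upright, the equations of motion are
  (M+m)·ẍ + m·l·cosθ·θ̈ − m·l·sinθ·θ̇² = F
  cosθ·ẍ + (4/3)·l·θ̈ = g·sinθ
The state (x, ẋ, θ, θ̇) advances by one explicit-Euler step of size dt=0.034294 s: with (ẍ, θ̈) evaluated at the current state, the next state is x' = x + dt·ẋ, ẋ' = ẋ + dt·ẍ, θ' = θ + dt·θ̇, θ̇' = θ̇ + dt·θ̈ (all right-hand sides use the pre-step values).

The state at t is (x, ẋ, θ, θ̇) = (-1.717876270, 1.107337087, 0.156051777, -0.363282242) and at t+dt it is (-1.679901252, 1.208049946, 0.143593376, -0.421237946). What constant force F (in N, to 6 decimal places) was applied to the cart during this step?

ẍ = (ẋ'−ẋ)/dt = (1.208049946−1.107337087)/0.034294 = 2.936749
θ̈ = (θ̇'−θ̇)/dt = (-0.421237946−-0.363282242)/0.034294 = -1.689966
sinθ=0.155419, cosθ=0.987849
F = (M+m)·ẍ + m·l·cosθ·θ̈ − m·l·sinθ·θ̇² = 6.227123 + -0.484675 − 0.005955 = 5.736493

F = 5.736493 N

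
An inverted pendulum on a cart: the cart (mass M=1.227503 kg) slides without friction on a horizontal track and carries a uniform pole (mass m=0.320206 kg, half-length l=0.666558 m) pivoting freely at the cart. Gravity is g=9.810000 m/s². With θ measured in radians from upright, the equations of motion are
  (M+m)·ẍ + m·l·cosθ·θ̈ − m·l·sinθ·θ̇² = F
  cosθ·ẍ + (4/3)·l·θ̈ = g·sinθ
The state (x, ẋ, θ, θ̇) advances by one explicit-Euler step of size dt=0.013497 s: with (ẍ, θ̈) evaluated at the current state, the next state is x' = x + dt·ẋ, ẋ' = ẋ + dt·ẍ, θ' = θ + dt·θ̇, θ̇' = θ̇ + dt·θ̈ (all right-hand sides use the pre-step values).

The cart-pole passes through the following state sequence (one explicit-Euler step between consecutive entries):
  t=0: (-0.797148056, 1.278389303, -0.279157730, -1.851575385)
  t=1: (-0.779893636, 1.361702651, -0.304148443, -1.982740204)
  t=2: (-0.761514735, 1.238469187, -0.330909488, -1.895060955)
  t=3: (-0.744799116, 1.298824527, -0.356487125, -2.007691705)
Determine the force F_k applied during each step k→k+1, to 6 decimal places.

step 0→1:
  ẍ = (ẋ'−ẋ)/dt = (1.361702651−1.278389303)/0.013497 = 6.172731
  θ̈ = (θ̇'−θ̇)/dt = (-1.982740204−-1.851575385)/0.013497 = -9.718072
  sinθ=-0.275546, cosθ=0.961288
  F = (M+m)·ẍ + m·l·cosθ·θ̈ − m·l·sinθ·θ̇² = 9.553591 + -1.993889 − -0.201625 = 7.761327
step 1→2:
  ẍ = (ẋ'−ẋ)/dt = (1.238469187−1.361702651)/0.013497 = -9.130434
  θ̈ = (θ̇'−θ̇)/dt = (-1.895060955−-1.982740204)/0.013497 = 6.496203
  sinθ=-0.299481, cosθ=0.954102
  F = (M+m)·ẍ + m·l·cosθ·θ̈ − m·l·sinθ·θ̇² = -14.131254 + 1.322885 − -0.251286 = -12.557084
step 2→3:
  ẍ = (ẋ'−ẋ)/dt = (1.298824527−1.238469187)/0.013497 = 4.471760
  θ̈ = (θ̇'−θ̇)/dt = (-2.007691705−-1.895060955)/0.013497 = -8.344873
  sinθ=-0.324903, cosθ=0.945747
  F = (M+m)·ẍ + m·l·cosθ·θ̈ − m·l·sinθ·θ̇² = 6.920983 + -1.684466 − -0.249039 = 5.485556

F_0 = 7.761327 N
F_1 = -12.557084 N
F_2 = 5.485556 N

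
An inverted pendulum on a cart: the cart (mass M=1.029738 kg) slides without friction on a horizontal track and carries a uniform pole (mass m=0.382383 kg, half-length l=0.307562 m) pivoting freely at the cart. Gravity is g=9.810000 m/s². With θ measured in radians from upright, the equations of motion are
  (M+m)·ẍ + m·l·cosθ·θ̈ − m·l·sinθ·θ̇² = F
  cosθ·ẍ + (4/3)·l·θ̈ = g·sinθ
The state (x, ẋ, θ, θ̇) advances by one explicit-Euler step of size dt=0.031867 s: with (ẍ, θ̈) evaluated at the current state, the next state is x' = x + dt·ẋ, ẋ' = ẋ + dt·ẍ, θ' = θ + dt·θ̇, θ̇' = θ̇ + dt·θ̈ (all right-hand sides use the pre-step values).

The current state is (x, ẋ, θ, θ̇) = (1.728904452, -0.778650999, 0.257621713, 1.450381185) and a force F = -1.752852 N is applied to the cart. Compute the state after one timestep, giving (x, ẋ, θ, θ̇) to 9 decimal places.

sinθ=0.254781474, cosθ=0.966998656
temp = (F + m·l·θ̇²·sinθ)/(M+m) = (-1.752852 + 0.063032338)/1.412121 = -1.196653589
θ̈ = (g·sinθ − cosθ·temp)/(l·(4/3 − m·cos²θ/(M+m))) = 11.006953612
ẍ = temp − m·l·θ̈·cosθ/(M+m) = -2.083099717
Euler: x'=1.728904452+0.031867·-0.778650999=1.704091181, ẋ'=-0.778650999+0.031867·-2.083099717=-0.845033138
       θ'=0.257621713+0.031867·1.450381185=0.303841010, θ̇'=1.450381185+0.031867·11.006953612=1.801139776

(1.704091181, -0.845033138, 0.303841010, 1.801139776)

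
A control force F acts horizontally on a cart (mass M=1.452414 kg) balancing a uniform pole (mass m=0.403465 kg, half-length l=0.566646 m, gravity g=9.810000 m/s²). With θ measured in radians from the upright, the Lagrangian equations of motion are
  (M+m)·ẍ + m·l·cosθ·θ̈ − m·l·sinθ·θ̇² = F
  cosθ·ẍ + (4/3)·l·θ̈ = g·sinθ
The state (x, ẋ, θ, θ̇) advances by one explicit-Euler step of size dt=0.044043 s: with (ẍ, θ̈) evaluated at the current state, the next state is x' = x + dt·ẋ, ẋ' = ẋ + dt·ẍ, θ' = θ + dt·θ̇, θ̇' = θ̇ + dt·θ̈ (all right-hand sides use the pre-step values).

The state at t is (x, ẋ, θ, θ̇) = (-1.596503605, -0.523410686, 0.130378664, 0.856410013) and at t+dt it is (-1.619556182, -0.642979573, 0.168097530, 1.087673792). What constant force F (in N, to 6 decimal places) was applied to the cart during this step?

ẍ = (ẋ'−ẋ)/dt = (-0.642979573−-0.523410686)/0.044043 = -2.714822
θ̈ = (θ̇'−θ̇)/dt = (1.087673792−0.856410013)/0.044043 = 5.250863
sinθ=0.130010, cosθ=0.991513
F = (M+m)·ẍ + m·l·cosθ·θ̈ − m·l·sinθ·θ̇² = -5.038380 + 1.190273 − 0.021800 = -3.869907

F = -3.869907 N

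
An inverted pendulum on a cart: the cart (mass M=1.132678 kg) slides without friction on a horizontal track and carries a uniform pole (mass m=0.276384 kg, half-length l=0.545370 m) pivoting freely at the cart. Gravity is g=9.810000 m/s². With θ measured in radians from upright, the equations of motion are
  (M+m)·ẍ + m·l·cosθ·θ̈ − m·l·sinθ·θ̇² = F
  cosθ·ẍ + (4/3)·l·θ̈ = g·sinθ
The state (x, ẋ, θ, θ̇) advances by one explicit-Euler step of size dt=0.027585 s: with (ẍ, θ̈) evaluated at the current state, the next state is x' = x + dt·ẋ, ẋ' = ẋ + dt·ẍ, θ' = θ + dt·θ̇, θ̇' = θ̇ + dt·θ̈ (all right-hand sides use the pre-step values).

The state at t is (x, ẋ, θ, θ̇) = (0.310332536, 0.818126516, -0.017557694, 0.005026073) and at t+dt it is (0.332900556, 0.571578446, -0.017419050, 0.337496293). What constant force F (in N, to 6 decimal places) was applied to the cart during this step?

F = -10.777433 N

ẍ = (ẋ'−ẋ)/dt = (0.571578446−0.818126516)/0.027585 = -8.937759
θ̈ = (θ̇'−θ̇)/dt = (0.337496293−0.005026073)/0.027585 = 12.052573
sinθ=-0.017557, cosθ=0.999846
F = (M+m)·ẍ + m·l·cosθ·θ̈ − m·l·sinθ·θ̇² = -12.593856 + 1.816423 − -0.000000 = -10.777433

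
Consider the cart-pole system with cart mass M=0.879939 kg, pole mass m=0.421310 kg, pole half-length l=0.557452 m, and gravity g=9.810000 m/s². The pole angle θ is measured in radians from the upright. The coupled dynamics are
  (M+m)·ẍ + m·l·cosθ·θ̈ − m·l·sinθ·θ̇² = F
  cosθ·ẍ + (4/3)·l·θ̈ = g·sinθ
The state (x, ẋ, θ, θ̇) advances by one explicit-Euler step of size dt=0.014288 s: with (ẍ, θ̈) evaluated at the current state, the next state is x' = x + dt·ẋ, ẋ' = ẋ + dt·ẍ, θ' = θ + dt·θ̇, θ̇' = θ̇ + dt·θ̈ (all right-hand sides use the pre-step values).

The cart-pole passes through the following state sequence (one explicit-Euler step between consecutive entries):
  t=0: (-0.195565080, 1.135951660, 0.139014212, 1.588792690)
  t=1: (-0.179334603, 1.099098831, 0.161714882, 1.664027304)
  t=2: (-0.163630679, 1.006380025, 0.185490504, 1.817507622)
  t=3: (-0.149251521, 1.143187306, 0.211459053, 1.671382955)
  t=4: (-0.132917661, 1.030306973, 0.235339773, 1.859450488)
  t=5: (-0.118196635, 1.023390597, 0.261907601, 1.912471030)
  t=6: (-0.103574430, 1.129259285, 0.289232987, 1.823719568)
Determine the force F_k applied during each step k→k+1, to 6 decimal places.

F_0 = -2.213697 N
F_1 = -6.058948 N
F_2 = 9.955614 N
F_3 = -7.395522 N
F_4 = 0.028265 N
F_5 = 8.010237 N

step 0→1:
  ẍ = (ẋ'−ẋ)/dt = (1.099098831−1.135951660)/0.014288 = -2.579285
  θ̈ = (θ̇'−θ̇)/dt = (1.664027304−1.588792690)/0.014288 = 5.265581
  sinθ=0.138567, cosθ=0.990353
  F = (M+m)·ẍ + m·l·cosθ·θ̈ − m·l·sinθ·θ̇² = -3.356292 + 1.224745 − 0.082149 = -2.213697
step 1→2:
  ẍ = (ẋ'−ẋ)/dt = (1.006380025−1.099098831)/0.014288 = -6.489278
  θ̈ = (θ̇'−θ̇)/dt = (1.817507622−1.664027304)/0.014288 = 10.741904
  sinθ=0.161011, cosθ=0.986953
  F = (M+m)·ẍ + m·l·cosθ·θ̈ − m·l·sinθ·θ̇² = -8.444167 + 2.489928 − 0.104709 = -6.058948
step 2→3:
  ẍ = (ẋ'−ẋ)/dt = (1.143187306−1.006380025)/0.014288 = 9.574978
  θ̈ = (θ̇'−θ̇)/dt = (1.671382955−1.817507622)/0.014288 = -10.227090
  sinθ=0.184429, cosθ=0.982846
  F = (M+m)·ẍ + m·l·cosθ·θ̈ − m·l·sinθ·θ̇² = 12.459430 + -2.360732 − 0.143084 = 9.955614
step 3→4:
  ẍ = (ẋ'−ẋ)/dt = (1.030306973−1.143187306)/0.014288 = -7.900359
  θ̈ = (θ̇'−θ̇)/dt = (1.859450488−1.671382955)/0.014288 = 13.162621
  sinθ=0.209887, cosθ=0.977726
  F = (M+m)·ẍ + m·l·cosθ·θ̈ − m·l·sinθ·θ̇² = -10.280335 + 3.022516 − 0.137704 = -7.395522
step 4→5:
  ẍ = (ẋ'−ẋ)/dt = (1.023390597−1.030306973)/0.014288 = -0.484069
  θ̈ = (θ̇'−θ̇)/dt = (1.912471030−1.859450488)/0.014288 = 3.710844
  sinθ=0.233173, cosθ=0.972435
  F = (M+m)·ẍ + m·l·cosθ·θ̈ − m·l·sinθ·θ̇² = -0.629894 + 0.847506 − 0.189347 = 0.028265
step 5→6:
  ẍ = (ẋ'−ẋ)/dt = (1.129259285−1.023390597)/0.014288 = 7.409623
  θ̈ = (θ̇'−θ̇)/dt = (1.823719568−1.912471030)/0.014288 = -6.211608
  sinθ=0.258924, cosθ=0.965898
  F = (M+m)·ẍ + m·l·cosθ·θ̈ − m·l·sinθ·θ̇² = 9.641764 + -1.409109 − 0.222418 = 8.010237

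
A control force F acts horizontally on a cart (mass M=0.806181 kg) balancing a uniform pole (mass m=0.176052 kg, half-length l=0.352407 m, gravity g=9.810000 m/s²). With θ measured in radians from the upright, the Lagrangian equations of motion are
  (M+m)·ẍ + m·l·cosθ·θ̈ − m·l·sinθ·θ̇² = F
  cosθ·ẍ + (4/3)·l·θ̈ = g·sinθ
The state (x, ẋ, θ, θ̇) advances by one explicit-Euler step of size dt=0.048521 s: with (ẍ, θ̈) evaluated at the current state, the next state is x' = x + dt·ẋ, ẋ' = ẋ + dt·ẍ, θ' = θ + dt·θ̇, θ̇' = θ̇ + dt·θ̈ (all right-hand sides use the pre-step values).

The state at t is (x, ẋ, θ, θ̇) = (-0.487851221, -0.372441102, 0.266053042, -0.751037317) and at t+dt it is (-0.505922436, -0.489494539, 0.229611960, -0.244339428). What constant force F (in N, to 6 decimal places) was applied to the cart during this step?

ẍ = (ẋ'−ẋ)/dt = (-0.489494539−-0.372441102)/0.048521 = -2.412428
θ̈ = (θ̇'−θ̇)/dt = (-0.244339428−-0.751037317)/0.048521 = 10.442857
sinθ=0.262925, cosθ=0.964816
F = (M+m)·ẍ + m·l·cosθ·θ̈ − m·l·sinθ·θ̇² = -2.369567 + 0.625100 − 0.009201 = -1.753668

F = -1.753668 N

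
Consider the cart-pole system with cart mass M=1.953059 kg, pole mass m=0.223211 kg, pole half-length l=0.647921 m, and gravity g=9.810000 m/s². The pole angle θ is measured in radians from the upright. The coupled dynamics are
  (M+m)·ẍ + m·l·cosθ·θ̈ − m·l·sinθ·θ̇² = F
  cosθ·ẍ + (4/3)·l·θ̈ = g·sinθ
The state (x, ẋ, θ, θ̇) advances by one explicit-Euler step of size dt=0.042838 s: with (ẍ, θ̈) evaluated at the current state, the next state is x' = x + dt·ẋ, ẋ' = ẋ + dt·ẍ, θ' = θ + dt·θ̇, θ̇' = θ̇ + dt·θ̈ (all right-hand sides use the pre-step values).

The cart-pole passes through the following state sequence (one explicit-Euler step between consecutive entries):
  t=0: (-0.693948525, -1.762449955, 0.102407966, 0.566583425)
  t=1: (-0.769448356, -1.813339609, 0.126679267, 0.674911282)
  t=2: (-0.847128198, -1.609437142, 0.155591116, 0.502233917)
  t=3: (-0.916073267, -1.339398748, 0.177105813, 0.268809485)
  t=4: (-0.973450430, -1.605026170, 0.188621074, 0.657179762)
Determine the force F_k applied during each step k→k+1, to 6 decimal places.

step 0→1:
  ẍ = (ẋ'−ẋ)/dt = (-1.813339609−-1.762449955)/0.042838 = -1.187956
  θ̈ = (θ̇'−θ̇)/dt = (0.674911282−0.566583425)/0.042838 = 2.528780
  sinθ=0.102229, cosθ=0.994761
  F = (M+m)·ẍ + m·l·cosθ·θ̈ − m·l·sinθ·θ̇² = -2.585313 + 0.363804 − 0.004746 = -2.226255
step 1→2:
  ẍ = (ẋ'−ẋ)/dt = (-1.609437142−-1.813339609)/0.042838 = 4.759850
  θ̈ = (θ̇'−θ̇)/dt = (0.502233917−0.674911282)/0.042838 = -4.030939
  sinθ=0.126341, cosθ=0.991987
  F = (M+m)·ẍ + m·l·cosθ·θ̈ − m·l·sinθ·θ̇² = 10.358719 + -0.578296 − 0.008323 = 9.772101
step 2→3:
  ẍ = (ẋ'−ẋ)/dt = (-1.339398748−-1.609437142)/0.042838 = 6.303712
  θ̈ = (θ̇'−θ̇)/dt = (0.268809485−0.502233917)/0.042838 = -5.449004
  sinθ=0.154964, cosθ=0.987920
  F = (M+m)·ẍ + m·l·cosθ·θ̈ − m·l·sinθ·θ̇² = 13.718578 + -0.778532 − 0.005653 = 12.934393
step 3→4:
  ẍ = (ẋ'−ẋ)/dt = (-1.605026170−-1.339398748)/0.042838 = -6.200743
  θ̈ = (θ̇'−θ̇)/dt = (0.657179762−0.268809485)/0.042838 = 9.066023
  sinθ=0.176181, cosθ=0.984358
  F = (M+m)·ẍ + m·l·cosθ·θ̈ − m·l·sinθ·θ̇² = -13.494491 + 1.290647 − 0.001841 = -12.205685

F_0 = -2.226255 N
F_1 = 9.772101 N
F_2 = 12.934393 N
F_3 = -12.205685 N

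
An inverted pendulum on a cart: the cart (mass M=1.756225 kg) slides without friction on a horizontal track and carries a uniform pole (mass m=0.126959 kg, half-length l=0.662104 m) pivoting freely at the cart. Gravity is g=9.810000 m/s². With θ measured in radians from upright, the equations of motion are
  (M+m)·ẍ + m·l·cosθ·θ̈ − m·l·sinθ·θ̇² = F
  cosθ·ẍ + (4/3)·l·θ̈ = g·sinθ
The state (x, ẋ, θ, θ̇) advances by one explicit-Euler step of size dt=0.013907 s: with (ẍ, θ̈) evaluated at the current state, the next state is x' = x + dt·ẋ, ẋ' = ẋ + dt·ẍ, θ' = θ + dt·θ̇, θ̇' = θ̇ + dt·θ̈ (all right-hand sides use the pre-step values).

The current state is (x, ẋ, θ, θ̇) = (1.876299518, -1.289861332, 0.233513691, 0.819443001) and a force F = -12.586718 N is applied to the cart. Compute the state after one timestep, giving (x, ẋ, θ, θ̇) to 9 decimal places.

(1.858361416, -1.389013572, 0.244909685, 0.964469507)

sinθ=0.231397272, cosθ=0.972859344
temp = (F + m·l·θ̇²·sinθ)/(M+m) = (-12.586718 + 0.013061271)/1.883184 = -6.676807327
θ̈ = (g·sinθ − cosθ·temp)/(l·(4/3 − m·cos²θ/(M+m))) = 10.428309951
ẍ = temp − m·l·θ̈·cosθ/(M+m) = -7.129664169
Euler: x'=1.876299518+0.013907·-1.289861332=1.858361416, ẋ'=-1.289861332+0.013907·-7.129664169=-1.389013572
       θ'=0.233513691+0.013907·0.819443001=0.244909685, θ̇'=0.819443001+0.013907·10.428309951=0.964469507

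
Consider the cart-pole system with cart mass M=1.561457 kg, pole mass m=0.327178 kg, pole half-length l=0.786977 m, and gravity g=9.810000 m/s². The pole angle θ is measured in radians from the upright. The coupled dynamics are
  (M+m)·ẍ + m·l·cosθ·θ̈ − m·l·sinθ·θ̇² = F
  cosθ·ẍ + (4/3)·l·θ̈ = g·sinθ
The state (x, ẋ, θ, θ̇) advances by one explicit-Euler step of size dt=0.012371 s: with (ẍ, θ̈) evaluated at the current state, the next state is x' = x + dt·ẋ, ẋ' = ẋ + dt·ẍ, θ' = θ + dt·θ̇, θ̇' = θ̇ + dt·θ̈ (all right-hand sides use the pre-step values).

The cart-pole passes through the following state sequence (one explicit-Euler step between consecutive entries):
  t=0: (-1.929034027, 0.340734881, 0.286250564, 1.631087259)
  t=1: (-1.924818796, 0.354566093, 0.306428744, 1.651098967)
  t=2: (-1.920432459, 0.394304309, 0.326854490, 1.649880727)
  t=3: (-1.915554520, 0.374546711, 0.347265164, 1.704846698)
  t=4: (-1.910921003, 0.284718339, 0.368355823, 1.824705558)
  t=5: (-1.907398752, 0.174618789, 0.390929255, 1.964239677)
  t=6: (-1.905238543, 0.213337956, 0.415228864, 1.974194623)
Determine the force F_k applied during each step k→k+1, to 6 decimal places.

step 0→1:
  ẍ = (ẋ'−ẋ)/dt = (0.354566093−0.340734881)/0.012371 = 1.118035
  θ̈ = (θ̇'−θ̇)/dt = (1.651098967−1.631087259)/0.012371 = 1.617631
  sinθ=0.282357, cosθ=0.959309
  F = (M+m)·ẍ + m·l·cosθ·θ̈ − m·l·sinθ·θ̇² = 2.111560 + 0.399562 − 0.193419 = 2.317703
step 1→2:
  ẍ = (ẋ'−ẋ)/dt = (0.394304309−0.354566093)/0.012371 = 3.212207
  θ̈ = (θ̇'−θ̇)/dt = (1.649880727−1.651098967)/0.012371 = -0.098476
  sinθ=0.301656, cosθ=0.953417
  F = (M+m)·ẍ + m·l·cosθ·θ̈ − m·l·sinθ·θ̇² = 6.066687 + -0.024174 − 0.211740 = 5.830772
step 2→3:
  ẍ = (ẋ'−ẋ)/dt = (0.374546711−0.394304309)/0.012371 = -1.597090
  θ̈ = (θ̇'−θ̇)/dt = (1.704846698−1.649880727)/0.012371 = 4.443131
  sinθ=0.321066, cosθ=0.947057
  F = (M+m)·ẍ + m·l·cosθ·θ̈ − m·l·sinθ·θ̇² = -3.016320 + 1.083456 − 0.225032 = -2.157896
step 3→4:
  ẍ = (ẋ'−ẋ)/dt = (0.284718339−0.374546711)/0.012371 = -7.261205
  θ̈ = (θ̇'−θ̇)/dt = (1.824705558−1.704846698)/0.012371 = 9.688696
  sinθ=0.340327, cosθ=0.940307
  F = (M+m)·ẍ + m·l·cosθ·θ̈ − m·l·sinθ·θ̇² = -13.713767 + 2.345747 − 0.254691 = -11.622711
step 4→5:
  ẍ = (ẋ'−ẋ)/dt = (0.174618789−0.284718339)/0.012371 = -8.899810
  θ̈ = (θ̇'−θ̇)/dt = (1.964239677−1.824705558)/0.012371 = 11.279130
  sinθ=0.360082, cosθ=0.932921
  F = (M+m)·ẍ + m·l·cosθ·θ̈ − m·l·sinθ·θ̇² = -16.808493 + 2.709358 − 0.308698 = -14.407832
step 5→6:
  ẍ = (ẋ'−ẋ)/dt = (0.213337956−0.174618789)/0.012371 = 3.129833
  θ̈ = (θ̇'−θ̇)/dt = (1.974194623−1.964239677)/0.012371 = 0.804700
  sinθ=0.381048, cosθ=0.924555
  F = (M+m)·ẍ + m·l·cosθ·θ̈ − m·l·sinθ·θ̇² = 5.911113 + 0.191564 − 0.378542 = 5.724134

F_0 = 2.317703 N
F_1 = 5.830772 N
F_2 = -2.157896 N
F_3 = -11.622711 N
F_4 = -14.407832 N
F_5 = 5.724134 N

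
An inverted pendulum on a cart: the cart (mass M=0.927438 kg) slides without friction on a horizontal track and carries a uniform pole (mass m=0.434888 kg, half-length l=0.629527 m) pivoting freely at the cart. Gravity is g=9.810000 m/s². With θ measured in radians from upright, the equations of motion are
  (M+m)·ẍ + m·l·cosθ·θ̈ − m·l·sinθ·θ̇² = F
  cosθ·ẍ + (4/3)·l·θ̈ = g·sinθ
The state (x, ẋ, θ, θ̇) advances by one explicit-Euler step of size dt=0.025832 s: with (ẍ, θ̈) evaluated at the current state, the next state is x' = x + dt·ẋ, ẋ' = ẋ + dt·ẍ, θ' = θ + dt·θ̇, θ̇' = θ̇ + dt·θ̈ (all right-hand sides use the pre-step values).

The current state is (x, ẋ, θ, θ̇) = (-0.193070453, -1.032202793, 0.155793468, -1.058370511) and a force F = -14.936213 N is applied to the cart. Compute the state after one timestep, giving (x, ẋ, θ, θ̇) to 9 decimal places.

sinθ=0.155164006, cosθ=0.987888724
temp = (F + m·l·θ̇²·sinθ)/(M+m) = (-14.936213 + 0.047583702)/1.362326 = -10.928830029
θ̈ = (g·sinθ − cosθ·temp)/(l·(4/3 − m·cos²θ/(M+m))) = 19.150691186
ẍ = temp − m·l·θ̈·cosθ/(M+m) = -14.730752197
Euler: x'=-0.193070453+0.025832·-1.032202793=-0.219734316, ẋ'=-1.032202793+0.025832·-14.730752197=-1.412727584
       θ'=0.155793468+0.025832·-1.058370511=0.128453641, θ̇'=-1.058370511+0.025832·19.150691186=-0.563669856

(-0.219734316, -1.412727584, 0.128453641, -0.563669856)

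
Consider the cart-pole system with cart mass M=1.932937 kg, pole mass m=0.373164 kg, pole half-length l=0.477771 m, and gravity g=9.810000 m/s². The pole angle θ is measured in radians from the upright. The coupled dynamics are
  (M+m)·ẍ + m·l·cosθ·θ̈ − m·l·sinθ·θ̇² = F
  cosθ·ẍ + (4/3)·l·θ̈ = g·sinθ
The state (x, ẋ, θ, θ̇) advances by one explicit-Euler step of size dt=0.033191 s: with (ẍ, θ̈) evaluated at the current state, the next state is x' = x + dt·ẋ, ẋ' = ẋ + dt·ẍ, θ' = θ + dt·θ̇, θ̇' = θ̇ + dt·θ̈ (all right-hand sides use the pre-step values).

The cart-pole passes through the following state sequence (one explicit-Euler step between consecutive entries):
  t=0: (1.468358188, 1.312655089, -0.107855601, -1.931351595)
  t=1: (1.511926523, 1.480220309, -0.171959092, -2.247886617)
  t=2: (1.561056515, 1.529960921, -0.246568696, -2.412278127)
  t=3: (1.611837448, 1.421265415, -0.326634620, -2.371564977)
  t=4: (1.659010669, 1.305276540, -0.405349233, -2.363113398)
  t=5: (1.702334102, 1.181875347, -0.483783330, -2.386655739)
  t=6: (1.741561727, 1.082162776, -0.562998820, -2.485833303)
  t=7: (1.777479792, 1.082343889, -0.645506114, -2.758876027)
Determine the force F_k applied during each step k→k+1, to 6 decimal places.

step 0→1:
  ẍ = (ẋ'−ẋ)/dt = (1.480220309−1.312655089)/0.033191 = 5.048514
  θ̈ = (θ̇'−θ̇)/dt = (-2.247886617−-1.931351595)/0.033191 = -9.536773
  sinθ=-0.107647, cosθ=0.994189
  F = (M+m)·ẍ + m·l·cosθ·θ̈ − m·l·sinθ·θ̇² = 11.642383 + -1.690402 − -0.071588 = 10.023569
step 1→2:
  ẍ = (ẋ'−ẋ)/dt = (1.529960921−1.480220309)/0.033191 = 1.498617
  θ̈ = (θ̇'−θ̇)/dt = (-2.412278127−-2.247886617)/0.033191 = -4.952894
  sinθ=-0.171113, cosθ=0.985251
  F = (M+m)·ẍ + m·l·cosθ·θ̈ − m·l·sinθ·θ̇² = 3.455963 + -0.870013 − -0.154153 = 2.740103
step 2→3:
  ẍ = (ẋ'−ẋ)/dt = (1.421265415−1.529960921)/0.033191 = -3.274849
  θ̈ = (θ̇'−θ̇)/dt = (-2.371564977−-2.412278127)/0.033191 = 1.226632
  sinθ=-0.244078, cosθ=0.969756
  F = (M+m)·ẍ + m·l·cosθ·θ̈ − m·l·sinθ·θ̇² = -7.552132 + 0.212078 − -0.253223 = -7.086831
step 3→4:
  ẍ = (ẋ'−ẋ)/dt = (1.305276540−1.421265415)/0.033191 = -3.494588
  θ̈ = (θ̇'−θ̇)/dt = (-2.363113398−-2.371564977)/0.033191 = 0.254635
  sinθ=-0.320857, cosθ=0.947128
  F = (M+m)·ẍ + m·l·cosθ·θ̈ − m·l·sinθ·θ̇² = -8.058873 + 0.042998 − -0.321737 = -7.694138
step 4→5:
  ẍ = (ẋ'−ẋ)/dt = (1.181875347−1.305276540)/0.033191 = -3.717911
  θ̈ = (θ̇'−θ̇)/dt = (-2.386655739−-2.363113398)/0.033191 = -0.709299
  sinθ=-0.394340, cosθ=0.918965
  F = (M+m)·ẍ + m·l·cosθ·θ̈ − m·l·sinθ·θ̇² = -8.573879 + -0.116211 − -0.392608 = -8.297482
step 5→6:
  ẍ = (ẋ'−ẋ)/dt = (1.082162776−1.181875347)/0.033191 = -3.004205
  θ̈ = (θ̇'−θ̇)/dt = (-2.485833303−-2.386655739)/0.033191 = -2.988086
  sinθ=-0.465132, cosθ=0.885242
  F = (M+m)·ẍ + m·l·cosθ·θ̈ − m·l·sinθ·θ̇² = -6.928000 + -0.471601 − -0.472362 = -6.927239
step 6→7:
  ẍ = (ẋ'−ẋ)/dt = (1.082343889−1.082162776)/0.033191 = 0.005457
  θ̈ = (θ̇'−θ̇)/dt = (-2.758876027−-2.485833303)/0.033191 = -8.226408
  sinθ=-0.533725, cosθ=0.845658
  F = (M+m)·ẍ + m·l·cosθ·θ̈ − m·l·sinθ·θ̇² = 0.012584 + -1.240294 − -0.588005 = -0.639706

F_0 = 10.023569 N
F_1 = 2.740103 N
F_2 = -7.086831 N
F_3 = -7.694138 N
F_4 = -8.297482 N
F_5 = -6.927239 N
F_6 = -0.639706 N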